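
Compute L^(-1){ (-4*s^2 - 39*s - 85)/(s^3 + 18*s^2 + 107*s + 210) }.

Factor the denominator: s^3 + 18*s^2 + 107*s + 210 = (s + 5)*(s + 6)*(s + 7).
Partial fraction decomposition gives [-4/(s + 7)] + [5/(s + 5)] + [-5/(s + 6)].
Invert each term: -4/(s + 7) ↔ -4e^(-7t); 5/(s + 5) ↔ 5e^(-5t); -5/(s + 6) ↔ -5e^(-6t).

5*exp(-5*t) - 5*exp(-6*t) - 4*exp(-7*t)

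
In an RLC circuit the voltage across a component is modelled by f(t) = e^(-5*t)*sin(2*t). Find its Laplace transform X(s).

L{sin(2t)} = 2/(s^2 + 4).
By the first shifting theorem, multiplying by e^(-5t) replaces s with s + 5.

X(s) = 2/((s + 5)^2 + 4)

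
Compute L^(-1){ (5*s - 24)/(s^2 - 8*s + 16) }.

-4*t*exp(4*t) + 5*exp(4*t)

Factor the denominator: s^2 - 8*s + 16 = (s - 4)^2.
Partial fraction decomposition gives [5/(s - 4)] + [-4/(s - 4)^2].
Invert each term: 5/(s - 4) ↔ 5e^(4t); -4/(s - 4)^2 ↔ -4t·e^(4t).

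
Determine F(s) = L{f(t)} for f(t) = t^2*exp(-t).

L{e^(-t)} = 1/(s + 1).
Then apply L{t^2·g(t)} = (-1)^2 d^2/ds^2[G(s)] with G(s) = 1/(s + 1):
differentiating 2 times and applying the sign gives 2/(s + 1)^3.

F(s) = 2/(s + 1)^3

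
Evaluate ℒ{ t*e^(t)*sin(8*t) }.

16*(s - 1)/(s^2 - 2*s + 65)^2

L{sin(8t)} = 8/(s^2 + 64).
Multiplying by e^(t) shifts s → s - 1, so L{e^(t)*sin(8*t)} = 8/((s - 1)^2 + 64).
Then apply L{t·g(t)} = -d/ds[G(s)] with G(s) = 8/((s - 1)^2 + 64):
differentiating 1 time and applying the sign gives 16*(s - 1)/(s^2 - 2*s + 65)^2.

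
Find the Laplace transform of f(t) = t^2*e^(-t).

L{e^(-t)} = 1/(s + 1).
Then apply L{t^2·g(t)} = (-1)^2 d^2/ds^2[H(s)] with H(s) = 1/(s + 1):
differentiating 2 times and applying the sign gives 2/(s + 1)^3.

2/(s + 1)^3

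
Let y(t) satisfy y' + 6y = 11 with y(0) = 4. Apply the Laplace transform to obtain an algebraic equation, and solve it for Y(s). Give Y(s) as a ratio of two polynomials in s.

Y(s) = (4*s + 11)/(s^2 + 6*s)

Apply the Laplace transform to the equation.
The derivative rules (L{y'} = sY - y(0) = sY - 4) turn the left side into (s + 6)Y - (4).
The right side is L{11} = 11/s.
So (s + 6)Y = 11/s + (4).
Solve for Y(s) and write it as one ratio of polynomials.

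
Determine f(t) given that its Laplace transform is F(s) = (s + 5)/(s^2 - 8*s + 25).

Complete the square in the denominator: s^2 - 8*s + 25 = (s - 4)^2 + 3^2.
Split the numerator to match: s + 5 = 1·(s - 4) + 3·3.
Invert each term: 1·(s - 4)/((s - 4)^2 + 9) ↔ e^(4t)cos(3t); 3·3/((s - 4)^2 + 9) ↔ 3e^(4t)sin(3t).

f(t) = 3*exp(4*t)*sin(3*t) + exp(4*t)*cos(3*t)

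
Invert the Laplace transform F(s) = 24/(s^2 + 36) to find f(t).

Since L{sin(6t)} = 6/(s^2 + 36), the inverse is sin(6*t), scaled by 4.

f(t) = 4*sin(6*t)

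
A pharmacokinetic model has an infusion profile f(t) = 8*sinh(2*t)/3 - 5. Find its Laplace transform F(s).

Apply the Laplace transform termwise.
L{-5} = -5/s; (8/3)·[L{sinh(2t)} = 2/(s^2 - 4)].

F(s) = 16/(3*(s^2 - 4)) - 5/s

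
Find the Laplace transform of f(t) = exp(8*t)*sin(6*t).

L{sin(6t)} = 6/(s^2 + 36).
By the first shifting theorem, multiplying by e^(8t) replaces s with s - 8.

6/((s - 8)^2 + 36)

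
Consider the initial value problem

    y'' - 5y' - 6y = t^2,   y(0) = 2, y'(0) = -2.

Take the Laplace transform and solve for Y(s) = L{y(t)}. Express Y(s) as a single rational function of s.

Apply the Laplace transform to the equation.
With L{y''} = s^2 Y - s·y(0) - y'(0) and L{y'} = sY - y(0), with y(0) = 2, y'(0) = -2: the LHS transforms to (s^2 - 5*s - 6)Y - (2*s - 12).
The right side is L{t^2} = 2/s^3.
So (s^2 - 5*s - 6)Y = 2/s^3 + (2*s - 12).
Solve for Y(s) and write it as one ratio of polynomials.

Y(s) = (2*s^4 - 12*s^3 + 2)/(s^5 - 5*s^4 - 6*s^3)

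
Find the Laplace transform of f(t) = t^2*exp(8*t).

L{e^(8t)} = 1/(s - 8).
Then apply L{t^2·g(t)} = (-1)^2 d^2/ds^2[G(s)] with G(s) = 1/(s - 8):
differentiating 2 times and applying the sign gives 2/(s - 8)^3.

2/(s - 8)^3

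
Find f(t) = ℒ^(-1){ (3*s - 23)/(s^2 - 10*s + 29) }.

Complete the square in the denominator: s^2 - 10*s + 29 = (s - 5)^2 + 2^2.
Split the numerator to match: 3*s - 23 = 3·(s - 5) - 4·2.
Invert each term: 3·(s - 5)/((s - 5)^2 + 4) ↔ 3e^(5t)cos(2t); -4·2/((s - 5)^2 + 4) ↔ -4e^(5t)sin(2t).

f(t) = -4*exp(5*t)*sin(2*t) + 3*exp(5*t)*cos(2*t)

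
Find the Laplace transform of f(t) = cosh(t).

s/(s^2 - 1)

L{cosh(t)} = s/(s^2 - 1).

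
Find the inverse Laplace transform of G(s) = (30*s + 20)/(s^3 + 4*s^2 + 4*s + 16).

5*sin(2*t) + 5*cos(2*t) - 5*exp(-4*t)

Factor the denominator: s^3 + 4*s^2 + 4*s + 16 = (s + 4)*(s^2 + 4).
Partial fraction decomposition gives [-5/(s + 4)] + [5*s/(s^2 + 4)] + [10/(s^2 + 4)].
Invert each term: -5/(s + 4) ↔ -5e^(-4t); 5·s/(s^2 + 4) ↔ 5cos(2t); 5·2/(s^2 + 4) ↔ 5sin(2t).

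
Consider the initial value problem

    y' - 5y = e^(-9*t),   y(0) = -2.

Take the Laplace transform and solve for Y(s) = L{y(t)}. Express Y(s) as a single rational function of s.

Laplace-transform each side.
Using L{y'} = sY - y(0) = sY - (-2), the left side becomes (s - 5)Y - (-2).
The right side is L{e^(-9*t)} = 1/(s + 9).
So (s - 5)Y = 1/(s + 9) + (-2).
Isolate Y and clear denominators.

Y(s) = (-2*s - 17)/(s^2 + 4*s - 45)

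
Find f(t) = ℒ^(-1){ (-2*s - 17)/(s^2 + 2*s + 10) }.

f(t) = -5*exp(-t)*sin(3*t) - 2*exp(-t)*cos(3*t)

Complete the square in the denominator: s^2 + 2*s + 10 = (s + 1)^2 + 3^2.
Split the numerator to match: -2*s - 17 = -2·(s + 1) - 5·3.
Invert each term: -2·(s + 1)/((s + 1)^2 + 9) ↔ -2e^(-t)cos(3t); -5·3/((s + 1)^2 + 9) ↔ -5e^(-t)sin(3t).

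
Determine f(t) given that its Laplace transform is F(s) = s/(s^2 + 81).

f(t) = cos(9*t)

Since L{cos(9t)} = s/(s^2 + 81), the inverse is cos(9*t).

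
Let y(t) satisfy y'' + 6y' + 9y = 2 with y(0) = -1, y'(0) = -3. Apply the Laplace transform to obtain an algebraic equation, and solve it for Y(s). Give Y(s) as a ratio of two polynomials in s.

Y(s) = (-s^2 - 9*s + 2)/(s^3 + 6*s^2 + 9*s)

Transform both sides with L{·}.
The derivative rules (L{y''} = s^2 Y - s·y(0) - y'(0) and L{y'} = sY - y(0), with y(0) = -1, y'(0) = -3) turn the left side into (s^2 + 6*s + 9)Y - (-s - 9).
The right side is L{2} = 2/s.
So (s^2 + 6*s + 9)Y = 2/s + (-s - 9).
Solve for Y(s) and write it as one ratio of polynomials.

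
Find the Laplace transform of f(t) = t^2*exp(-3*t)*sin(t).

L{sin(t)} = 1/(s^2 + 1).
Multiplying by e^(-3t) shifts s → s + 3, so L{exp(-3*t)*sin(t)} = 1/((s + 3)^2 + 1).
Then apply L{t^2·g(t)} = (-1)^2 d^2/ds^2[G(s)] with G(s) = 1/((s + 3)^2 + 1):
differentiating 2 times and applying the sign gives 2*(3*s^2 + 18*s + 26)/(s^2 + 6*s + 10)^3.

2*(3*s^2 + 18*s + 26)/(s^2 + 6*s + 10)^3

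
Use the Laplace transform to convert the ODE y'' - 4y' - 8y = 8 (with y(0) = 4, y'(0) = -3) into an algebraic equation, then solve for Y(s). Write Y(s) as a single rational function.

Y(s) = (4*s^2 - 19*s + 8)/(s^3 - 4*s^2 - 8*s)

Take the Laplace transform of both sides.
With L{y''} = s^2 Y - s·y(0) - y'(0) and L{y'} = sY - y(0), with y(0) = 4, y'(0) = -3: the LHS transforms to (s^2 - 4*s - 8)Y - (4*s - 19).
The right side is L{8} = 8/s.
So (s^2 - 4*s - 8)Y = 8/s + (4*s - 19).
Solve for Y(s) and write it as one ratio of polynomials.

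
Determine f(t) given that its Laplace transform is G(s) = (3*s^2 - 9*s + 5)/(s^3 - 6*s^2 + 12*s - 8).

Factor the denominator: s^3 - 6*s^2 + 12*s - 8 = (s - 2)^3.
Partial fraction decomposition gives [3/(s - 2)] + [3/(s - 2)^2] + [-1/(s - 2)^3].
Invert each term: 3/(s - 2) ↔ 3e^(2t); 3/(s - 2)^2 ↔ 3t·e^(2t); -1/(s - 2)^3 ↔ (-1/2)t^2·e^(2t).

f(t) = -t^2*exp(2*t)/2 + 3*t*exp(2*t) + 3*exp(2*t)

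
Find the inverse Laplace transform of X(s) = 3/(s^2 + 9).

Since L{sin(3t)} = 3/(s^2 + 9), the inverse is sin(3*t).

sin(3*t)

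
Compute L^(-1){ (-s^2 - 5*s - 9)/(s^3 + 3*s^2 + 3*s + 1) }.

-5*t^2*exp(-t)/2 - 3*t*exp(-t) - exp(-t)

Factor the denominator: s^3 + 3*s^2 + 3*s + 1 = (s + 1)^3.
Partial fraction decomposition gives [-1/(s + 1)] + [-3/(s + 1)^2] + [-5/(s + 1)^3].
Invert each term: -1/(s + 1) ↔ -e^(-t); -3/(s + 1)^2 ↔ -3t·e^(-t); -5/(s + 1)^3 ↔ (-5/2)t^2·e^(-t).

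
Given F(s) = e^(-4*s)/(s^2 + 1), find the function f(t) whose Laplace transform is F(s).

f(t) = Heaviside(t - 4)*(sin(t - 4))

The factor e^(-4s) signals a time shift by c = 4 (second shifting theorem).
L{sin(t)} = 1/(s^2 + 1), so L^-1{1/(s^2 + 1)} = sin(t).
Hence the inverse is u(t - 4) times that function evaluated at t - 4.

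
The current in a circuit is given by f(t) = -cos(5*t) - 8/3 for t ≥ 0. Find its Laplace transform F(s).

Apply the Laplace transform termwise.
(-1)·[L{cos(5t)} = s/(s^2 + 25)]; L{-8/3} = (-8/3)/s.

F(s) = -s/(s^2 + 25) - 8/(3*s)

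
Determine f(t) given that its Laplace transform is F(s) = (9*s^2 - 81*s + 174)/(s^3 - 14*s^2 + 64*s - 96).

Factor the denominator: s^3 - 14*s^2 + 64*s - 96 = (s - 6)*(s - 4)^2.
Partial fraction decomposition gives [6/(s - 4)] + [3/(s - 4)^2] + [3/(s - 6)].
Invert each term: 6/(s - 4) ↔ 6e^(4t); 3/(s - 4)^2 ↔ 3t·e^(4t); 3/(s - 6) ↔ 3e^(6t).

f(t) = 3*t*exp(4*t) + 3*exp(6*t) + 6*exp(4*t)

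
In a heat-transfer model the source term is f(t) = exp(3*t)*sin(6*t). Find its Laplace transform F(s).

L{sin(6t)} = 6/(s^2 + 36).
By the first shifting theorem, multiplying by e^(3t) replaces s with s - 3.

F(s) = 6/((s - 3)^2 + 36)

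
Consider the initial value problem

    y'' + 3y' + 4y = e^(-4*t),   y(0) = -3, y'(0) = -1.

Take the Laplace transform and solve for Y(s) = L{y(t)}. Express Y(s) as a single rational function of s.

Transform both sides with L{·}.
The derivative rules (L{y''} = s^2 Y - s·y(0) - y'(0) and L{y'} = sY - y(0), with y(0) = -3, y'(0) = -1) turn the left side into (s^2 + 3*s + 4)Y - (-3*s - 10).
The right side is L{e^(-4*t)} = 1/(s + 4).
So (s^2 + 3*s + 4)Y = 1/(s + 4) + (-3*s - 10).
Solve for Y(s) and write it as one ratio of polynomials.

Y(s) = (-3*s^2 - 22*s - 39)/(s^3 + 7*s^2 + 16*s + 16)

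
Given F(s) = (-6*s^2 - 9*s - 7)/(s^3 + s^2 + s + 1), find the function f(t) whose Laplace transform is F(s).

f(t) = -5*sin(t) - 4*cos(t) - 2*exp(-t)

Factor the denominator: s^3 + s^2 + s + 1 = (s + 1)*(s^2 + 1).
Partial fraction decomposition gives [-2/(s + 1)] + [-4*s/(s^2 + 1)] + [-5/(s^2 + 1)].
Invert each term: -2/(s + 1) ↔ -2e^(-t); -4·s/(s^2 + 1) ↔ -4cos(t); -5·1/(s^2 + 1) ↔ -5sin(t).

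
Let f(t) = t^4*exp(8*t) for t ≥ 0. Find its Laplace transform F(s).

L{t^4} = 4!/s^5 = 24/s^5.
By the first shifting theorem, multiplying by e^(8t) replaces s with s - 8.

F(s) = 24/(s - 8)^5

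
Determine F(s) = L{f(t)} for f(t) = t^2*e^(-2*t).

L{e^(-2t)} = 1/(s + 2).
Then apply L{t^2·g(t)} = (-1)^2 d^2/ds^2[G(s)] with G(s) = 1/(s + 2):
differentiating 2 times and applying the sign gives 2/(s + 2)^3.

F(s) = 2/(s + 2)^3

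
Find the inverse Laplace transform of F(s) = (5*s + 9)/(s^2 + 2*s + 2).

Complete the square in the denominator: s^2 + 2*s + 2 = (s + 1)^2 + 1^2.
Split the numerator to match: 5*s + 9 = 5·(s + 1) + 4·1.
Invert each term: 5·(s + 1)/((s + 1)^2 + 1) ↔ 5e^(-t)cos(t); 4·1/((s + 1)^2 + 1) ↔ 4e^(-t)sin(t).

4*exp(-t)*sin(t) + 5*exp(-t)*cos(t)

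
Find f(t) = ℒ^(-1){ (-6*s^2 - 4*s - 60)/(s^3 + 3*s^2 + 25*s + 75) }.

f(t) = sin(5*t) - 3*cos(5*t) - 3*exp(-3*t)

Factor the denominator: s^3 + 3*s^2 + 25*s + 75 = (s + 3)*(s^2 + 25).
Partial fraction decomposition gives [-3/(s + 3)] + [-3*s/(s^2 + 25)] + [5/(s^2 + 25)].
Invert each term: -3/(s + 3) ↔ -3e^(-3t); -3·s/(s^2 + 25) ↔ -3cos(5t); 1·5/(s^2 + 25) ↔ sin(5t).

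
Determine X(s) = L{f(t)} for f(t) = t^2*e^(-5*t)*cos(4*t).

X(s) = 2*(s + 5)*(s^2 + 10*s - 23)/(s^2 + 10*s + 41)^3

L{cos(4t)} = s/(s^2 + 16).
Multiplying by e^(-5t) shifts s → s + 5, so L{e^(-5*t)*cos(4*t)} = (s + 5)/((s + 5)^2 + 16).
Then apply L{t^2·g(t)} = (-1)^2 d^2/ds^2[G(s)] with G(s) = (s + 5)/((s + 5)^2 + 16):
differentiating 2 times and applying the sign gives 2*(s + 5)*(s^2 + 10*s - 23)/(s^2 + 10*s + 41)^3.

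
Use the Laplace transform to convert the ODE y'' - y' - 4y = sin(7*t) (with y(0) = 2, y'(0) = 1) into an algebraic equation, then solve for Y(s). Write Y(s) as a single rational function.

Y(s) = (2*s^3 - s^2 + 98*s - 42)/(s^4 - s^3 + 45*s^2 - 49*s - 196)

Transform both sides with L{·}.
With L{y''} = s^2 Y - s·y(0) - y'(0) and L{y'} = sY - y(0), with y(0) = 2, y'(0) = 1: the LHS transforms to (s^2 - s - 4)Y - (2*s - 1).
The right side is L{sin(7*t)} = 7/(s^2 + 49).
So (s^2 - s - 4)Y = 7/(s^2 + 49) + (2*s - 1).
Solve for Y(s) and write it as one ratio of polynomials.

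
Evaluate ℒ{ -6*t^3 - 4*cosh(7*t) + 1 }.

By linearity of the Laplace transform, transform each term separately.
(-6)·[L{t^3} = 3!/s^4 = 6/s^4]; (-4)·[L{cosh(7t)} = s/(s^2 - 49)]; L{1} = 1/s.

-4*s/(s^2 - 49) + 1/s - 36/s^4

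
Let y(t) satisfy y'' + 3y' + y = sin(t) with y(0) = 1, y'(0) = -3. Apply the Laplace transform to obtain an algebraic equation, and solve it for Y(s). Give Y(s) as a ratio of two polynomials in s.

Take the Laplace transform of both sides.
Using L{y''} = s^2 Y - s·y(0) - y'(0) and L{y'} = sY - y(0), with y(0) = 1, y'(0) = -3, the left side becomes (s^2 + 3*s + 1)Y - (s).
The right side is L{sin(t)} = 1/(s^2 + 1).
So (s^2 + 3*s + 1)Y = 1/(s^2 + 1) + (s).
Isolate Y and clear denominators.

Y(s) = (s^3 + s + 1)/(s^4 + 3*s^3 + 2*s^2 + 3*s + 1)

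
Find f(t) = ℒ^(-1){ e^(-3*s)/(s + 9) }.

f(t) = Heaviside(t - 3)*(exp(-9*t + 27))

The factor e^(-3s) signals a time shift by c = 3 (second shifting theorem).
L{e^(-9t)} = 1/(s + 9), so L^-1{1/(s + 9)} = e^(-9*t).
Hence the inverse is u(t - 3) times that function evaluated at t - 3.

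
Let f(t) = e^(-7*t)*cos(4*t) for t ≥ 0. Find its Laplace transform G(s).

G(s) = (s + 7)/((s + 7)^2 + 16)

L{cos(4t)} = s/(s^2 + 16).
By the first shifting theorem, multiplying by e^(-7t) replaces s with s + 7.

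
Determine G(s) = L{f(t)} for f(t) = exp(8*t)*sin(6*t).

G(s) = 6/((s - 8)^2 + 36)

L{sin(6t)} = 6/(s^2 + 36).
By the first shifting theorem, multiplying by e^(8t) replaces s with s - 8.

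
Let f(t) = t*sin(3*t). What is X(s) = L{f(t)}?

L{sin(3t)} = 3/(s^2 + 9).
Then apply L{t·g(t)} = -d/ds[G(s)] with G(s) = 3/(s^2 + 9):
differentiating 1 time and applying the sign gives 6*s/(s^2 + 9)^2.

X(s) = 6*s/(s^2 + 9)^2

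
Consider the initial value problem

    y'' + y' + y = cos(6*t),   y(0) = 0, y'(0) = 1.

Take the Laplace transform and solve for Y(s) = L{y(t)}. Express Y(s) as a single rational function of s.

Y(s) = (s^2 + s + 36)/(s^4 + s^3 + 37*s^2 + 36*s + 36)

Take the Laplace transform of both sides.
With L{y''} = s^2 Y - s·y(0) - y'(0) and L{y'} = sY - y(0), with y(0) = 0, y'(0) = 1: the LHS transforms to (s^2 + s + 1)Y - (1).
The right side is L{cos(6*t)} = s/(s^2 + 36).
So (s^2 + s + 1)Y = s/(s^2 + 36) + (1).
Isolate Y and clear denominators.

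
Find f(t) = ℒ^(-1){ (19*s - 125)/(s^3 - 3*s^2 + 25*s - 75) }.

Factor the denominator: s^3 - 3*s^2 + 25*s - 75 = (s - 3)*(s^2 + 25).
Partial fraction decomposition gives [-2/(s - 3)] + [2*s/(s^2 + 25)] + [25/(s^2 + 25)].
Invert each term: -2/(s - 3) ↔ -2e^(3t); 2·s/(s^2 + 25) ↔ 2cos(5t); 5·5/(s^2 + 25) ↔ 5sin(5t).

f(t) = -2*exp(3*t) + 5*sin(5*t) + 2*cos(5*t)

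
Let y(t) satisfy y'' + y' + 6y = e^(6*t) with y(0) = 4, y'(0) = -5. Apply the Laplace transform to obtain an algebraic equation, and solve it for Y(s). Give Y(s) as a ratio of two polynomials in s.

Apply the Laplace transform to the equation.
The derivative rules (L{y''} = s^2 Y - s·y(0) - y'(0) and L{y'} = sY - y(0), with y(0) = 4, y'(0) = -5) turn the left side into (s^2 + s + 6)Y - (4*s - 1).
The right side is L{e^(6*t)} = 1/(s - 6).
So (s^2 + s + 6)Y = 1/(s - 6) + (4*s - 1).
Solve for Y(s) and write it as one ratio of polynomials.

Y(s) = (4*s^2 - 25*s + 7)/(s^3 - 5*s^2 - 36)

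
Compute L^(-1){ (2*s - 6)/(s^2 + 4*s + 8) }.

-5*exp(-2*t)*sin(2*t) + 2*exp(-2*t)*cos(2*t)

Complete the square in the denominator: s^2 + 4*s + 8 = (s + 2)^2 + 2^2.
Split the numerator to match: 2*s - 6 = 2·(s + 2) - 5·2.
Invert each term: 2·(s + 2)/((s + 2)^2 + 4) ↔ 2e^(-2t)cos(2t); -5·2/((s + 2)^2 + 4) ↔ -5e^(-2t)sin(2t).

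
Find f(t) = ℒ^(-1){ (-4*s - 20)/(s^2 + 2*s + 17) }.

Complete the square in the denominator: s^2 + 2*s + 17 = (s + 1)^2 + 4^2.
Split the numerator to match: -4*s - 20 = -4·(s + 1) - 4·4.
Invert each term: -4·(s + 1)/((s + 1)^2 + 16) ↔ -4e^(-t)cos(4t); -4·4/((s + 1)^2 + 16) ↔ -4e^(-t)sin(4t).

f(t) = -4*exp(-t)*sin(4*t) - 4*exp(-t)*cos(4*t)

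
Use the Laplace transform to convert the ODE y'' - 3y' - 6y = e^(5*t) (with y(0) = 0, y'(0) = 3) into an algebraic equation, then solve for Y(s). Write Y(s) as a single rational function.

Take the Laplace transform of both sides.
Using L{y''} = s^2 Y - s·y(0) - y'(0) and L{y'} = sY - y(0), with y(0) = 0, y'(0) = 3, the left side becomes (s^2 - 3*s - 6)Y - (3).
The right side is L{e^(5*t)} = 1/(s - 5).
So (s^2 - 3*s - 6)Y = 1/(s - 5) + (3).
Isolate Y and clear denominators.

Y(s) = (3*s - 14)/(s^3 - 8*s^2 + 9*s + 30)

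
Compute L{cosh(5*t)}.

s/(s^2 - 25)

L{cosh(5t)} = s/(s^2 - 25).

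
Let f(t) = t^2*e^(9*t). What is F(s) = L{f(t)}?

F(s) = 2/(s - 9)^3

L{e^(9t)} = 1/(s - 9).
Then apply L{t^2·g(t)} = (-1)^2 d^2/ds^2[G(s)] with G(s) = 1/(s - 9):
differentiating 2 times and applying the sign gives 2/(s - 9)^3.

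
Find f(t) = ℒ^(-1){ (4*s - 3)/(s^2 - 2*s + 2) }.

Complete the square in the denominator: s^2 - 2*s + 2 = (s - 1)^2 + 1^2.
Split the numerator to match: 4*s - 3 = 4·(s - 1) + 1·1.
Invert each term: 4·(s - 1)/((s - 1)^2 + 1) ↔ 4e^(t)cos(t); 1·1/((s - 1)^2 + 1) ↔ e^(t)sin(t).

f(t) = exp(t)*sin(t) + 4*exp(t)*cos(t)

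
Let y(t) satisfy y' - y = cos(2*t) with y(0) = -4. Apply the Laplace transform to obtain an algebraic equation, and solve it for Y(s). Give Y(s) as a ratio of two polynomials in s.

Y(s) = (-4*s^2 + s - 16)/(s^3 - s^2 + 4*s - 4)

Apply the Laplace transform to the equation.
The derivative rules (L{y'} = sY - y(0) = sY - (-4)) turn the left side into (s - 1)Y - (-4).
The right side is L{cos(2*t)} = s/(s^2 + 4).
So (s - 1)Y = s/(s^2 + 4) + (-4).
Divide through and combine into a single rational function.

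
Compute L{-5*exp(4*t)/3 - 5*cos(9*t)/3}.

-5*s/(3*(s^2 + 81)) - 5/(3*(s - 4))

By linearity of the Laplace transform, transform each term separately.
(-5/3)·[L{e^(4t)} = 1/(s - 4)]; (-5/3)·[L{cos(9t)} = s/(s^2 + 81)].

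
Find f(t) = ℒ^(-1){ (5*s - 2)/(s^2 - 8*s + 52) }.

Complete the square in the denominator: s^2 - 8*s + 52 = (s - 4)^2 + 6^2.
Split the numerator to match: 5*s - 2 = 5·(s - 4) + 3·6.
Invert each term: 5·(s - 4)/((s - 4)^2 + 36) ↔ 5e^(4t)cos(6t); 3·6/((s - 4)^2 + 36) ↔ 3e^(4t)sin(6t).

f(t) = 3*exp(4*t)*sin(6*t) + 5*exp(4*t)*cos(6*t)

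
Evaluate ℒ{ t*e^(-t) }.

(s + 1)^(-2)

L{t} = 1!/s^2 = 1/s^2.
By the first shifting theorem, multiplying by e^(-t) replaces s with s + 1.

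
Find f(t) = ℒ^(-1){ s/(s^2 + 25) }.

f(t) = cos(5*t)

Since L{cos(5t)} = s/(s^2 + 25), the inverse is cos(5*t).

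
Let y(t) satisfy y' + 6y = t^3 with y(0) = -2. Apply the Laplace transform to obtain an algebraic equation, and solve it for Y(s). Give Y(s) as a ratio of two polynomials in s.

Laplace-transform each side.
The derivative rules (L{y'} = sY - y(0) = sY - (-2)) turn the left side into (s + 6)Y - (-2).
The right side is L{t^3} = 6/s^4.
So (s + 6)Y = 6/s^4 + (-2).
Solve for Y(s) and write it as one ratio of polynomials.

Y(s) = (-2*s^4 + 6)/(s^5 + 6*s^4)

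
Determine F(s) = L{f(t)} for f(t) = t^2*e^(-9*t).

L{e^(-9t)} = 1/(s + 9).
Then apply L{t^2·g(t)} = (-1)^2 d^2/ds^2[G(s)] with G(s) = 1/(s + 9):
differentiating 2 times and applying the sign gives 2/(s + 9)^3.

F(s) = 2/(s + 9)^3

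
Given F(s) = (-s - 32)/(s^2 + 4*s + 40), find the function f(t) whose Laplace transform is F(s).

Complete the square in the denominator: s^2 + 4*s + 40 = (s + 2)^2 + 6^2.
Split the numerator to match: -s - 32 = -1·(s + 2) - 5·6.
Invert each term: -1·(s + 2)/((s + 2)^2 + 36) ↔ -e^(-2t)cos(6t); -5·6/((s + 2)^2 + 36) ↔ -5e^(-2t)sin(6t).

f(t) = -5*exp(-2*t)*sin(6*t) - exp(-2*t)*cos(6*t)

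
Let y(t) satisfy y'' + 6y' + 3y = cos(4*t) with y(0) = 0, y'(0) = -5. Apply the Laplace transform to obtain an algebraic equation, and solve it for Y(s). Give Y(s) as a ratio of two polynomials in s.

Apply the Laplace transform to the equation.
The derivative rules (L{y''} = s^2 Y - s·y(0) - y'(0) and L{y'} = sY - y(0), with y(0) = 0, y'(0) = -5) turn the left side into (s^2 + 6*s + 3)Y - (-5).
The right side is L{cos(4*t)} = s/(s^2 + 16).
So (s^2 + 6*s + 3)Y = s/(s^2 + 16) + (-5).
Solve for Y(s) and write it as one ratio of polynomials.

Y(s) = (-5*s^2 + s - 80)/(s^4 + 6*s^3 + 19*s^2 + 96*s + 48)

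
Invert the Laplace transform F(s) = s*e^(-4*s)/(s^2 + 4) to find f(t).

f(t) = Heaviside(t - 4)*(cos(2*t - 8))

The factor e^(-4s) signals a time shift by c = 4 (second shifting theorem).
L{cos(2t)} = s/(s^2 + 4), so L^-1{s/(s^2 + 4)} = cos(2*t).
Hence the inverse is u(t - 4) times that function evaluated at t - 4.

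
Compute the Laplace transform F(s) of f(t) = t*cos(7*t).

F(s) = (s - 7)*(s + 7)/(s^2 + 49)^2

L{cos(7t)} = s/(s^2 + 49).
Then apply L{t·g(t)} = -d/ds[G(s)] with G(s) = s/(s^2 + 49):
differentiating 1 time and applying the sign gives (s - 7)*(s + 7)/(s^2 + 49)^2.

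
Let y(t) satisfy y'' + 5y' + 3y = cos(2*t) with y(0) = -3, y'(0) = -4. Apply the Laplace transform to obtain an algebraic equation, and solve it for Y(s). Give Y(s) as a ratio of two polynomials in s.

Y(s) = (-3*s^3 - 19*s^2 - 11*s - 76)/(s^4 + 5*s^3 + 7*s^2 + 20*s + 12)

Laplace-transform each side.
With L{y''} = s^2 Y - s·y(0) - y'(0) and L{y'} = sY - y(0), with y(0) = -3, y'(0) = -4: the LHS transforms to (s^2 + 5*s + 3)Y - (-3*s - 19).
The right side is L{cos(2*t)} = s/(s^2 + 4).
So (s^2 + 5*s + 3)Y = s/(s^2 + 4) + (-3*s - 19).
Divide through and combine into a single rational function.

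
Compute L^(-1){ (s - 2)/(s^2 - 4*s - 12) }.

exp(2*t)*cosh(4*t)

Rewrite the denominator: s^2 - 4*s - 12 = (s - 2)^2 - 16.
The form in (s - 2) signals a first-shifting-theorem factor e^(2t).
Since L{cosh(4t)} = s/(s^2 - 16), the inverse is e^(2*t)*cosh(4*t).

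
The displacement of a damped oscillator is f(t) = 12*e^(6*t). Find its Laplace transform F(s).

F(s) = 12/(s - 6)

L{12} = 12/s.
By the first shifting theorem, multiplying by e^(6t) replaces s with s - 6.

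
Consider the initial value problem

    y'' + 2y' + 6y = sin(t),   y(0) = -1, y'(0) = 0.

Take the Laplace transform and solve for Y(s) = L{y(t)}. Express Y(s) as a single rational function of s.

Y(s) = (-s^3 - 2*s^2 - s - 1)/(s^4 + 2*s^3 + 7*s^2 + 2*s + 6)

Apply the Laplace transform to the equation.
The derivative rules (L{y''} = s^2 Y - s·y(0) - y'(0) and L{y'} = sY - y(0), with y(0) = -1, y'(0) = 0) turn the left side into (s^2 + 2*s + 6)Y - (-s - 2).
The right side is L{sin(t)} = 1/(s^2 + 1).
So (s^2 + 2*s + 6)Y = 1/(s^2 + 1) + (-s - 2).
Divide through and combine into a single rational function.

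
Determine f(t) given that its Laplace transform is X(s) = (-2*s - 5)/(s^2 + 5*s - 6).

Factor the denominator: s^2 + 5*s - 6 = (s - 1)*(s + 6).
Partial fraction decomposition gives [-1/(s - 1)] + [-1/(s + 6)].
Invert each term: -1/(s - 1) ↔ -e^(t); -1/(s + 6) ↔ -e^(-6t).

f(t) = -exp(t) - exp(-6*t)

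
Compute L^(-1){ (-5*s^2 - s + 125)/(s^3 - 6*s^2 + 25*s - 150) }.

-exp(6*t) - 5*sin(5*t) - 4*cos(5*t)

Factor the denominator: s^3 - 6*s^2 + 25*s - 150 = (s - 6)*(s^2 + 25).
Partial fraction decomposition gives [-1/(s - 6)] + [-4*s/(s^2 + 25)] + [-25/(s^2 + 25)].
Invert each term: -1/(s - 6) ↔ -e^(6t); -4·s/(s^2 + 25) ↔ -4cos(5t); -5·5/(s^2 + 25) ↔ -5sin(5t).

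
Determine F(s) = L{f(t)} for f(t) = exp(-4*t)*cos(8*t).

L{cos(8t)} = s/(s^2 + 64).
By the first shifting theorem, multiplying by e^(-4t) replaces s with s + 4.

F(s) = (s + 4)/((s + 4)^2 + 64)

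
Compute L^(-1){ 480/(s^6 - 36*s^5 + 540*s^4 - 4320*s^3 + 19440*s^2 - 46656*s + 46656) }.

4*t^5*exp(6*t)

Rewrite the denominator: s^6 - 36*s^5 + 540*s^4 - 4320*s^3 + 19440*s^2 - 46656*s + 46656 = (s - 6)^6.
The form in (s - 6) signals a first-shifting-theorem factor e^(6t).
Since L{t^5} = 5!/s^6 = 120/s^6, the inverse is t^5*exp(6*t), scaled by 4.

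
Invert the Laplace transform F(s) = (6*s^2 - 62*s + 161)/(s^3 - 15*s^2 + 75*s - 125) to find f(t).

Factor the denominator: s^3 - 15*s^2 + 75*s - 125 = (s - 5)^3.
Partial fraction decomposition gives [6/(s - 5)] + [-2/(s - 5)^2] + [(s - 5)^(-3)].
Invert each term: 6/(s - 5) ↔ 6e^(5t); -2/(s - 5)^2 ↔ -2t·e^(5t); 1/(s - 5)^3 ↔ (1/2)t^2·e^(5t).

f(t) = t^2*exp(5*t)/2 - 2*t*exp(5*t) + 6*exp(5*t)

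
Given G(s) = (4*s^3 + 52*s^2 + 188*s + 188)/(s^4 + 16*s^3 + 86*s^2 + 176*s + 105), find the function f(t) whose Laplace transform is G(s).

f(t) = exp(-t) + exp(-3*t) + 3*exp(-5*t) - exp(-7*t)

Factor the denominator: s^4 + 16*s^3 + 86*s^2 + 176*s + 105 = (s + 1)*(s + 3)*(s + 5)*(s + 7).
Partial fraction decomposition gives [-1/(s + 7)] + [1/(s + 1)] + [1/(s + 3)] + [3/(s + 5)].
Invert each term: -1/(s + 7) ↔ -e^(-7t); 1/(s + 1) ↔ e^(-t); 1/(s + 3) ↔ e^(-3t); 3/(s + 5) ↔ 3e^(-5t).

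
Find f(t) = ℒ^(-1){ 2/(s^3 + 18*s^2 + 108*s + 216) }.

f(t) = t^2*exp(-6*t)

Rewrite the denominator: s^3 + 18*s^2 + 108*s + 216 = (s + 6)^3.
The form in (s + 6) signals a first-shifting-theorem factor e^(-6t).
Since L{t^2} = 2!/s^3 = 2/s^3, the inverse is t^2*exp(-6*t).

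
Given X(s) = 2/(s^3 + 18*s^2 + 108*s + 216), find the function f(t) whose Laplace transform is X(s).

f(t) = t^2*exp(-6*t)

Rewrite the denominator: s^3 + 18*s^2 + 108*s + 216 = (s + 6)^3.
The form in (s + 6) signals a first-shifting-theorem factor e^(-6t).
Since L{t^2} = 2!/s^3 = 2/s^3, the inverse is t^2*exp(-6*t).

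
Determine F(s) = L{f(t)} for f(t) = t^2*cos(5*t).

L{cos(5t)} = s/(s^2 + 25).
Then apply L{t^2·g(t)} = (-1)^2 d^2/ds^2[G(s)] with G(s) = s/(s^2 + 25):
differentiating 2 times and applying the sign gives 2*s*(s^2 - 75)/(s^2 + 25)^3.

F(s) = 2*s*(s^2 - 75)/(s^2 + 25)^3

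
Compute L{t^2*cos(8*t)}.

L{cos(8t)} = s/(s^2 + 64).
Then apply L{t^2·g(t)} = (-1)^2 d^2/ds^2[G(s)] with G(s) = s/(s^2 + 64):
differentiating 2 times and applying the sign gives 2*s*(s^2 - 192)/(s^2 + 64)^3.

2*s*(s^2 - 192)/(s^2 + 64)^3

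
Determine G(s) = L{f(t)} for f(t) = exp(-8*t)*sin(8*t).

L{sin(8t)} = 8/(s^2 + 64).
By the first shifting theorem, multiplying by e^(-8t) replaces s with s + 8.

G(s) = 8/((s + 8)^2 + 64)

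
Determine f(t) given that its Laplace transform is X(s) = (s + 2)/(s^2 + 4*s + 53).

f(t) = exp(-2*t)*cos(7*t)

Rewrite the denominator: s^2 + 4*s + 53 = (s + 2)^2 + 49.
The form in (s + 2) signals a first-shifting-theorem factor e^(-2t).
Since L{cos(7t)} = s/(s^2 + 49), the inverse is e^(-2*t)*cos(7*t).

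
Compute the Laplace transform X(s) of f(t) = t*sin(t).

X(s) = 2*s/(s^2 + 1)^2

L{sin(t)} = 1/(s^2 + 1).
Then apply L{t·g(t)} = -d/ds[G(s)] with G(s) = 1/(s^2 + 1):
differentiating 1 time and applying the sign gives 2*s/(s^2 + 1)^2.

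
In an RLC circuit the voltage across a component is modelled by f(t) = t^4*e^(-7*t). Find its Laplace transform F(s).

L{t^4} = 4!/s^5 = 24/s^5.
By the first shifting theorem, multiplying by e^(-7t) replaces s with s + 7.

F(s) = 24/(s + 7)^5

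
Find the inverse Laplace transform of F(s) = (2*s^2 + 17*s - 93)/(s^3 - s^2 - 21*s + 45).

-3*t*exp(3*t) + 4*exp(3*t) - 2*exp(-5*t)

Factor the denominator: s^3 - s^2 - 21*s + 45 = (s - 3)^2*(s + 5).
Partial fraction decomposition gives [4/(s - 3)] + [-3/(s - 3)^2] + [-2/(s + 5)].
Invert each term: 4/(s - 3) ↔ 4e^(3t); -3/(s - 3)^2 ↔ -3t·e^(3t); -2/(s + 5) ↔ -2e^(-5t).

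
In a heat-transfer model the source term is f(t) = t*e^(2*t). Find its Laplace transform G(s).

G(s) = (s - 2)^(-2)

L{e^(2t)} = 1/(s - 2).
Then apply L{t·g(t)} = -d/ds[H(s)] with H(s) = 1/(s - 2):
differentiating 1 time and applying the sign gives (s - 2)^(-2).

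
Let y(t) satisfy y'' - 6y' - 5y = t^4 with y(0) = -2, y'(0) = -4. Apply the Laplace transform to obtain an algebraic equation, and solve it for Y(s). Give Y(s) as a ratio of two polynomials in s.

Laplace-transform each side.
Using L{y''} = s^2 Y - s·y(0) - y'(0) and L{y'} = sY - y(0), with y(0) = -2, y'(0) = -4, the left side becomes (s^2 - 6*s - 5)Y - (-2*s + 8).
The right side is L{t^4} = 24/s^5.
So (s^2 - 6*s - 5)Y = 24/s^5 + (-2*s + 8).
Isolate Y and clear denominators.

Y(s) = (-2*s^6 + 8*s^5 + 24)/(s^7 - 6*s^6 - 5*s^5)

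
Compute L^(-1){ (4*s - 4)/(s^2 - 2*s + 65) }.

4*exp(t)*cos(8*t)

Rewrite the denominator: s^2 - 2*s + 65 = (s - 1)^2 + 64.
The form in (s - 1) signals a first-shifting-theorem factor e^(t).
Since L{cos(8t)} = s/(s^2 + 64), the inverse is exp(t)*cos(8*t), scaled by 4.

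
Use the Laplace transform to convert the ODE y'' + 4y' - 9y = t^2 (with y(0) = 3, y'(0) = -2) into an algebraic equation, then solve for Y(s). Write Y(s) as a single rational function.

Take the Laplace transform of both sides.
Using L{y''} = s^2 Y - s·y(0) - y'(0) and L{y'} = sY - y(0), with y(0) = 3, y'(0) = -2, the left side becomes (s^2 + 4*s - 9)Y - (3*s + 10).
The right side is L{t^2} = 2/s^3.
So (s^2 + 4*s - 9)Y = 2/s^3 + (3*s + 10).
Divide through and combine into a single rational function.

Y(s) = (3*s^4 + 10*s^3 + 2)/(s^5 + 4*s^4 - 9*s^3)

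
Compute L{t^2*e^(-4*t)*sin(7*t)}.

14*(3*s^2 + 24*s - 1)/(s^2 + 8*s + 65)^3

L{sin(7t)} = 7/(s^2 + 49).
Multiplying by e^(-4t) shifts s → s + 4, so L{e^(-4*t)*sin(7*t)} = 7/((s + 4)^2 + 49).
Then apply L{t^2·g(t)} = (-1)^2 d^2/ds^2[H(s)] with H(s) = 7/((s + 4)^2 + 49):
differentiating 2 times and applying the sign gives 14*(3*s^2 + 24*s - 1)/(s^2 + 8*s + 65)^3.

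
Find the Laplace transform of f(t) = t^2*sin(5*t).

L{sin(5t)} = 5/(s^2 + 25).
Then apply L{t^2·g(t)} = (-1)^2 d^2/ds^2[G(s)] with G(s) = 5/(s^2 + 25):
differentiating 2 times and applying the sign gives 10*(3*s^2 - 25)/(s^2 + 25)^3.

10*(3*s^2 - 25)/(s^2 + 25)^3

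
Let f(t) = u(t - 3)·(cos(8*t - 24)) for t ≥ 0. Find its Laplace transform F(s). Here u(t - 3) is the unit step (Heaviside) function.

By the second shifting theorem, L{u(t - c)·g(t - c)} = e^(-cs)·G(s) with c = 3 and G(s) = L{g(t)}.
L{cos(8t)} = s/(s^2 + 64).

F(s) = s*exp(-3*s)/(s^2 + 64)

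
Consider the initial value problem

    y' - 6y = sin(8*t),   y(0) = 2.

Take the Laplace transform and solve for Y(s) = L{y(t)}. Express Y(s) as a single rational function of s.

Y(s) = (2*s^2 + 136)/(s^3 - 6*s^2 + 64*s - 384)

Laplace-transform each side.
The derivative rules (L{y'} = sY - y(0) = sY - 2) turn the left side into (s - 6)Y - (2).
The right side is L{sin(8*t)} = 8/(s^2 + 64).
So (s - 6)Y = 8/(s^2 + 64) + (2).
Solve for Y(s) and write it as one ratio of polynomials.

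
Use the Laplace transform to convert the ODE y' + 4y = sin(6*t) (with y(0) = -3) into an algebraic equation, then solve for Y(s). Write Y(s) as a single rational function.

Transform both sides with L{·}.
Using L{y'} = sY - y(0) = sY - (-3), the left side becomes (s + 4)Y - (-3).
The right side is L{sin(6*t)} = 6/(s^2 + 36).
So (s + 4)Y = 6/(s^2 + 36) + (-3).
Isolate Y and clear denominators.

Y(s) = (-3*s^2 - 102)/(s^3 + 4*s^2 + 36*s + 144)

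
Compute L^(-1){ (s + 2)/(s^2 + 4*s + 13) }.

Rewrite the denominator: s^2 + 4*s + 13 = (s + 2)^2 + 9.
The form in (s + 2) signals a first-shifting-theorem factor e^(-2t).
Since L{cos(3t)} = s/(s^2 + 9), the inverse is e^(-2*t)*cos(3*t).

exp(-2*t)*cos(3*t)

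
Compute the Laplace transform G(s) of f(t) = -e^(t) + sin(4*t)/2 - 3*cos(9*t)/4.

G(s) = -3*s/(4*(s^2 + 81)) + 2/(s^2 + 16) - 1/(s - 1)

Apply the Laplace transform termwise.
(-3/4)·[L{cos(9t)} = s/(s^2 + 81)]; (-1)·[L{e^(t)} = 1/(s - 1)]; (1/2)·[L{sin(4t)} = 4/(s^2 + 16)].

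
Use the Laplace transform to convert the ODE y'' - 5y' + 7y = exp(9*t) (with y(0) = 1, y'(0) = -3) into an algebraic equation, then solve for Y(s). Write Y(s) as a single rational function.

Take the Laplace transform of both sides.
The derivative rules (L{y''} = s^2 Y - s·y(0) - y'(0) and L{y'} = sY - y(0), with y(0) = 1, y'(0) = -3) turn the left side into (s^2 - 5*s + 7)Y - (s - 8).
The right side is L{exp(9*t)} = 1/(s - 9).
So (s^2 - 5*s + 7)Y = 1/(s - 9) + (s - 8).
Divide through and combine into a single rational function.

Y(s) = (s^2 - 17*s + 73)/(s^3 - 14*s^2 + 52*s - 63)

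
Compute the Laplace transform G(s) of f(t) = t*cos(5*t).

G(s) = (s - 5)*(s + 5)/(s^2 + 25)^2

L{cos(5t)} = s/(s^2 + 25).
Then apply L{t·g(t)} = -d/ds[H(s)] with H(s) = s/(s^2 + 25):
differentiating 1 time and applying the sign gives (s - 5)*(s + 5)/(s^2 + 25)^2.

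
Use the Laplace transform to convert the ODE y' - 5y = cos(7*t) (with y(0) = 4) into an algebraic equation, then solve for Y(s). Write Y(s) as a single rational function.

Laplace-transform each side.
Using L{y'} = sY - y(0) = sY - 4, the left side becomes (s - 5)Y - (4).
The right side is L{cos(7*t)} = s/(s^2 + 49).
So (s - 5)Y = s/(s^2 + 49) + (4).
Isolate Y and clear denominators.

Y(s) = (4*s^2 + s + 196)/(s^3 - 5*s^2 + 49*s - 245)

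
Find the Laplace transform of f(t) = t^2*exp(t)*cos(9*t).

L{cos(9t)} = s/(s^2 + 81).
Multiplying by e^(t) shifts s → s - 1, so L{exp(t)*cos(9*t)} = (s - 1)/((s - 1)^2 + 81).
Then apply L{t^2·g(t)} = (-1)^2 d^2/ds^2[G(s)] with G(s) = (s - 1)/((s - 1)^2 + 81):
differentiating 2 times and applying the sign gives 2*(s - 1)*(s^2 - 2*s - 242)/(s^2 - 2*s + 82)^3.

2*(s - 1)*(s^2 - 2*s - 242)/(s^2 - 2*s + 82)^3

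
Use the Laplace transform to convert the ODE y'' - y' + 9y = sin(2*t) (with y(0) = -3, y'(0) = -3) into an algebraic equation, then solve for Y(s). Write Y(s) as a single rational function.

Y(s) = (-3*s^3 - 12*s + 2)/(s^4 - s^3 + 13*s^2 - 4*s + 36)

Apply the Laplace transform to the equation.
Using L{y''} = s^2 Y - s·y(0) - y'(0) and L{y'} = sY - y(0), with y(0) = -3, y'(0) = -3, the left side becomes (s^2 - s + 9)Y - (-3*s).
The right side is L{sin(2*t)} = 2/(s^2 + 4).
So (s^2 - s + 9)Y = 2/(s^2 + 4) + (-3*s).
Solve for Y(s) and write it as one ratio of polynomials.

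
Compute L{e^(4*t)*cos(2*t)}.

(s - 4)/((s - 4)^2 + 4)

L{cos(2t)} = s/(s^2 + 4).
By the first shifting theorem, multiplying by e^(4t) replaces s with s - 4.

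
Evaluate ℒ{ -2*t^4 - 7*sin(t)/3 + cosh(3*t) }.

s/(s^2 - 9) - 7/(3*(s^2 + 1)) - 48/s^5

The transform is linear, so treat each term independently.
(-7/3)·[L{sin(t)} = 1/(s^2 + 1)]; L{cosh(3t)} = s/(s^2 - 9); (-2)·[L{t^4} = 4!/s^5 = 24/s^5].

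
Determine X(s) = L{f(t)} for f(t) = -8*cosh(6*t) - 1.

By linearity of the Laplace transform, transform each term separately.
L{-1} = -1/s; (-8)·[L{cosh(6t)} = s/(s^2 - 36)].

X(s) = -8*s/(s^2 - 36) - 1/s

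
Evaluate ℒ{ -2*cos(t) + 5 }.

The transform is linear, so treat each term independently.
L{5} = 5/s; (-2)·[L{cos(t)} = s/(s^2 + 1)].

-2*s/(s^2 + 1) + 5/s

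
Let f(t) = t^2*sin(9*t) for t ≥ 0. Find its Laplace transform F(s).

F(s) = 54*(s^2 - 27)/(s^2 + 81)^3

L{sin(9t)} = 9/(s^2 + 81).
Then apply L{t^2·g(t)} = (-1)^2 d^2/ds^2[G(s)] with G(s) = 9/(s^2 + 81):
differentiating 2 times and applying the sign gives 54*(s^2 - 27)/(s^2 + 81)^3.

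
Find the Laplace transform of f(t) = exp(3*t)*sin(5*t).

5/((s - 3)^2 + 25)

L{sin(5t)} = 5/(s^2 + 25).
By the first shifting theorem, multiplying by e^(3t) replaces s with s - 3.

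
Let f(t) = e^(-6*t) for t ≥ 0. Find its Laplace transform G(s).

L{e^(-6t)} = 1/(s + 6).

G(s) = 1/(s + 6)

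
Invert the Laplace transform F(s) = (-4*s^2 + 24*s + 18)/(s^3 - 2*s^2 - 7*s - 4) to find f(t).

f(t) = 2*t*exp(-t) + 2*exp(4*t) - 6*exp(-t)

Factor the denominator: s^3 - 2*s^2 - 7*s - 4 = (s - 4)*(s + 1)^2.
Partial fraction decomposition gives [-6/(s + 1)] + [2/(s + 1)^2] + [2/(s - 4)].
Invert each term: -6/(s + 1) ↔ -6e^(-t); 2/(s + 1)^2 ↔ 2t·e^(-t); 2/(s - 4) ↔ 2e^(4t).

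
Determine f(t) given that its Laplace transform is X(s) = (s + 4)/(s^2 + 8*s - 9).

f(t) = exp(-4*t)*cosh(5*t)

Rewrite the denominator: s^2 + 8*s - 9 = (s + 4)^2 - 25.
The form in (s + 4) signals a first-shifting-theorem factor e^(-4t).
Since L{cosh(5t)} = s/(s^2 - 25), the inverse is e^(-4*t)*cosh(5*t).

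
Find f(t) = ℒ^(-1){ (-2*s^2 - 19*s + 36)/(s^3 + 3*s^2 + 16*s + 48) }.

f(t) = -sin(4*t) - 5*cos(4*t) + 3*exp(-3*t)

Factor the denominator: s^3 + 3*s^2 + 16*s + 48 = (s + 3)*(s^2 + 16).
Partial fraction decomposition gives [3/(s + 3)] + [-5*s/(s^2 + 16)] + [-4/(s^2 + 16)].
Invert each term: 3/(s + 3) ↔ 3e^(-3t); -5·s/(s^2 + 16) ↔ -5cos(4t); -1·4/(s^2 + 16) ↔ -sin(4t).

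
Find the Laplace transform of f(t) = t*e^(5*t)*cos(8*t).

(s - 13)*(s + 3)/(s^2 - 10*s + 89)^2

L{cos(8t)} = s/(s^2 + 64).
Multiplying by e^(5t) shifts s → s - 5, so L{e^(5*t)*cos(8*t)} = (s - 5)/((s - 5)^2 + 64).
Then apply L{t·g(t)} = -d/ds[G(s)] with G(s) = (s - 5)/((s - 5)^2 + 64):
differentiating 1 time and applying the sign gives (s - 13)*(s + 3)/(s^2 - 10*s + 89)^2.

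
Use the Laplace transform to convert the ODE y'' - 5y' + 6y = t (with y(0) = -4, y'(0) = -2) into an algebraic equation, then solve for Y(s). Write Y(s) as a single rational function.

Apply the Laplace transform to the equation.
The derivative rules (L{y''} = s^2 Y - s·y(0) - y'(0) and L{y'} = sY - y(0), with y(0) = -4, y'(0) = -2) turn the left side into (s^2 - 5*s + 6)Y - (-4*s + 18).
The right side is L{t} = s^(-2).
So (s^2 - 5*s + 6)Y = s^(-2) + (-4*s + 18).
Solve for Y(s) and write it as one ratio of polynomials.

Y(s) = (-4*s^3 + 18*s^2 + 1)/(s^4 - 5*s^3 + 6*s^2)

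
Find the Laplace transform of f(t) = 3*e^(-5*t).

L{3} = 3/s.
By the first shifting theorem, multiplying by e^(-5t) replaces s with s + 5.

3/(s + 5)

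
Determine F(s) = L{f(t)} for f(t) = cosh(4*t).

L{cosh(4t)} = s/(s^2 - 16).

F(s) = s/(s^2 - 16)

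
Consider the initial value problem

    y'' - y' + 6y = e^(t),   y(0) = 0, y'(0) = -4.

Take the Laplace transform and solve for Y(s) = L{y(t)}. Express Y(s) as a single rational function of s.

Transform both sides with L{·}.
Using L{y''} = s^2 Y - s·y(0) - y'(0) and L{y'} = sY - y(0), with y(0) = 0, y'(0) = -4, the left side becomes (s^2 - s + 6)Y - (-4).
The right side is L{e^(t)} = 1/(s - 1).
So (s^2 - s + 6)Y = 1/(s - 1) + (-4).
Divide through and combine into a single rational function.

Y(s) = (-4*s + 5)/(s^3 - 2*s^2 + 7*s - 6)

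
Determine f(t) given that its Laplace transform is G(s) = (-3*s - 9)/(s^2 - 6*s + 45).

Complete the square in the denominator: s^2 - 6*s + 45 = (s - 3)^2 + 6^2.
Split the numerator to match: -3*s - 9 = -3·(s - 3) - 3·6.
Invert each term: -3·(s - 3)/((s - 3)^2 + 36) ↔ -3e^(3t)cos(6t); -3·6/((s - 3)^2 + 36) ↔ -3e^(3t)sin(6t).

f(t) = -3*exp(3*t)*sin(6*t) - 3*exp(3*t)*cos(6*t)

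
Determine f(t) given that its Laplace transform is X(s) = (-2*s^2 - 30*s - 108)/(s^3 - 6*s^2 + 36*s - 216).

f(t) = -5*exp(6*t) - 2*sin(6*t) + 3*cos(6*t)

Factor the denominator: s^3 - 6*s^2 + 36*s - 216 = (s - 6)*(s^2 + 36).
Partial fraction decomposition gives [-5/(s - 6)] + [3*s/(s^2 + 36)] + [-12/(s^2 + 36)].
Invert each term: -5/(s - 6) ↔ -5e^(6t); 3·s/(s^2 + 36) ↔ 3cos(6t); -2·6/(s^2 + 36) ↔ -2sin(6t).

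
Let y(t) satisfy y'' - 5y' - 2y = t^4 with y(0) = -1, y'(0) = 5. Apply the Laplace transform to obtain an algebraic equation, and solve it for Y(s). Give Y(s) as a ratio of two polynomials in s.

Y(s) = (-s^6 + 10*s^5 + 24)/(s^7 - 5*s^6 - 2*s^5)

Transform both sides with L{·}.
Using L{y''} = s^2 Y - s·y(0) - y'(0) and L{y'} = sY - y(0), with y(0) = -1, y'(0) = 5, the left side becomes (s^2 - 5*s - 2)Y - (-s + 10).
The right side is L{t^4} = 24/s^5.
So (s^2 - 5*s - 2)Y = 24/s^5 + (-s + 10).
Divide through and combine into a single rational function.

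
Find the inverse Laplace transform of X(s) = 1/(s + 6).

Since L{e^(-6t)} = 1/(s + 6), the inverse is exp(-6*t).

exp(-6*t)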